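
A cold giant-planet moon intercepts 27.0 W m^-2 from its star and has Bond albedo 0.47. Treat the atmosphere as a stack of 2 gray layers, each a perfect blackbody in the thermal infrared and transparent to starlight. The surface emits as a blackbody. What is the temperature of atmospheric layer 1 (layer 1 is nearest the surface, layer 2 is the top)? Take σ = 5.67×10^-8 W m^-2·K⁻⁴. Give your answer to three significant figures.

106 K

Top-of-atmosphere balance: σT_e⁴ = S(1−α)/4 = 3.578 W m^-2 → T_e = 89.12 K.
Each opaque layer satisfies 2T_j⁴ = T_{j−1}⁴ + T_{j+1}⁴, giving T_k⁴ = (N+1−k)T_e⁴.
With k = 1: T_1 = (2+1−1)^¼·89.12 K = 106.0 K.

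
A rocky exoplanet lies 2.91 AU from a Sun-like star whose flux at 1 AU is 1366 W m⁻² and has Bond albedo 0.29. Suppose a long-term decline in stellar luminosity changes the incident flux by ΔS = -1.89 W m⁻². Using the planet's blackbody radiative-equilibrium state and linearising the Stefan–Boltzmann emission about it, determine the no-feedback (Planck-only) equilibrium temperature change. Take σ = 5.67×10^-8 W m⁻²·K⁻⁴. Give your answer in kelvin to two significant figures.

-0.44 kelvin

By the inverse-square law, S = 1366/2.91² = 161.3 W m⁻².
Reference equilibrium: T_e = [S(1−α)/(4σ)]^(1/4) = 149.9 K.
Only a fraction (1−α) is absorbed and it's spread over 4πR², so ΔF = (1−α)ΔS/4 = -0.3355 W m⁻².
Planck response: λ_P = 4σT_e³ = 4·5.67×10⁻⁸·(149.9)³ = 0.7640 W m⁻²/K.
So ΔT₀ = -0.3355/0.7640 = -0.439 K.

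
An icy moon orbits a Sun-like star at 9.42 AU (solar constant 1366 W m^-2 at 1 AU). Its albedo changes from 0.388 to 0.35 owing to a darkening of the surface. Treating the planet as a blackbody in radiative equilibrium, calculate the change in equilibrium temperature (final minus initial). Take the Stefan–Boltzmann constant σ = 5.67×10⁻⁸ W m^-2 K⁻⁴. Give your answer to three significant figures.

By the inverse-square law, S = 1366/9.42² = 15.39 W m^-2.
Before: T₁ = [15.39·0.612/(4σ)]^(1/4) = 80.28 K.
With α = 0.35, T₂ = 81.50 K.
ΔT = T₂ − T₁ = 1.218 K.

1.22 K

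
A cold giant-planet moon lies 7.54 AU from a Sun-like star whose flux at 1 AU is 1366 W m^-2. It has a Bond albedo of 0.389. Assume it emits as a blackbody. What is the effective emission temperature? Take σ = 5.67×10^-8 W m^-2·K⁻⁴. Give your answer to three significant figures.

Irradiance scales as 1/d², so S = 1366 W m^-2 × (1/7.54)² = 24.03 W m^-2.
Averaging over the sphere, the absorbed flux is S(1−α)/4 = 3.670 W m^-2.
Set σT⁴ = 3.670 → T = (3.670/σ)^(1/4) = 89.70 K.

89.7 kelvin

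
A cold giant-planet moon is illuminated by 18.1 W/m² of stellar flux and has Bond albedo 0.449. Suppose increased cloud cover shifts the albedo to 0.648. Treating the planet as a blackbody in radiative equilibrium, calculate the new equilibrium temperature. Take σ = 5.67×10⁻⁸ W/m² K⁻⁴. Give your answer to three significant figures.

T₂ = [S(1−α₂)/(4σ)]^(1/4) = [18.10·0.352/(4σ)]^(1/4) = 72.80 K.

72.8 K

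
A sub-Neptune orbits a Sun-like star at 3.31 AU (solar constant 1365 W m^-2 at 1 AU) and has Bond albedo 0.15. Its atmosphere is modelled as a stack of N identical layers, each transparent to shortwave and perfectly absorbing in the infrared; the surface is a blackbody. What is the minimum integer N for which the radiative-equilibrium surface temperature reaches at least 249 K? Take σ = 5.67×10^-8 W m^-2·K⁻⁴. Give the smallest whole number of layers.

Flux at the orbit: S = 1365/(3.31)² = 124.6 W m^-2.
Top-of-atmosphere balance: σT_e⁴ = S(1−α)/4 = 26.47 W m^-2 → T_e = 147.0 K.
T_s = (N+1)^(1/4)·T_e ≥ 249 K requires N+1 ≥ (T_s/T_e)⁴ = (249/147.0)⁴ = 8.233.
The minimum whole number is N = 8.

8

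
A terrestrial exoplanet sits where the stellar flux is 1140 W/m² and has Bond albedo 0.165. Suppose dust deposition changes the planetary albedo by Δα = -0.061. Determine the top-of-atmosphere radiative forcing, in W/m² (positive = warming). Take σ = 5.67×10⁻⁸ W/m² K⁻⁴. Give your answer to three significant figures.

The change in absorbed flux is Δ[S(1−α)/4] = −SΔα/4 = 17.38 W/m².

17.4 W/m²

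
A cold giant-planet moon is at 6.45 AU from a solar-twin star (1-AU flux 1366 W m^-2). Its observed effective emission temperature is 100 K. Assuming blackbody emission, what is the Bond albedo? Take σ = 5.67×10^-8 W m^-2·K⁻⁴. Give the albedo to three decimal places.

0.309

Flux at the orbit: S = 1366/(6.45)² = 32.83 W m^-2.
From σT⁴ = S(1−α)/4 we invert for α: 1−α = 4σT⁴/S.
4σT⁴ = 4·5.67×10⁻⁸·(100)⁴ = 22.68 W m^-2.
Hence α = 1 − 22.68/32.83 = 0.3093.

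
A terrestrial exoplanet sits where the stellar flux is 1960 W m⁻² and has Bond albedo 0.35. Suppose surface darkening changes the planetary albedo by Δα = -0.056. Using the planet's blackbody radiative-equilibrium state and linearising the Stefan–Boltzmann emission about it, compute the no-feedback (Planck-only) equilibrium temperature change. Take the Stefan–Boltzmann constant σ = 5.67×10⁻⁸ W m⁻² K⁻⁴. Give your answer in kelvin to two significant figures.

5.9 K

Unperturbed T_e = [1960·(1−0.35)/(4σ)]^¼ = 273.8 K.
ΔF = −(S/4)Δα = −(1960/4)×(-0.056) = 27.44 W m⁻².
Planck response: λ_P = 4σT_e³ = 4·5.67×10⁻⁸·(273.8)³ = 4.654 W m⁻²/K.
ΔT₀ = ΔF/λ_P = 27.44/4.654 = 5.90 K.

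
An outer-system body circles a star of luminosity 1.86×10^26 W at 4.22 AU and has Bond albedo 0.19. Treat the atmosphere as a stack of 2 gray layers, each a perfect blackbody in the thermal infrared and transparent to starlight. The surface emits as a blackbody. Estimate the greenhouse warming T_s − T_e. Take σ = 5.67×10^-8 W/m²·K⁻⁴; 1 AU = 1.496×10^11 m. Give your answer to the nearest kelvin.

34 kelvin

d = 4.22 × 1.496×10^11 m = 6.313×10^11 m.
Flux at the orbit: S = L/(4πd²) = 1.86×10^26/(4π·(6.31×10^11)²) = 37.14 W/m².
Top-of-atmosphere balance: σT_e⁴ = S(1−α)/4 = 7.520 W/m² → T_e = 107.3 K.
T_s = (N+1)^(1/4)·T_e = 141.2 K.
Warming: T_s − T_e = 33.92 K.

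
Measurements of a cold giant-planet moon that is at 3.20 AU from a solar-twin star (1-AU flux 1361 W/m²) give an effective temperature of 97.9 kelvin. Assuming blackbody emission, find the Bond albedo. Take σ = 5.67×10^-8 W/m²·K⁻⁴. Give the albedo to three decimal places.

Irradiance scales as 1/d², so S = 1361 W/m² × (1/3.20)² = 132.9 W/m².
Rearranging the radiative balance, α = 1 − 4σT⁴/S.
4σT⁴ = 4·5.67×10⁻⁸·(97.9)⁴ = 20.83 W/m².
1−α = 20.83/132.9 = 0.1568, so α = 0.8432.

0.843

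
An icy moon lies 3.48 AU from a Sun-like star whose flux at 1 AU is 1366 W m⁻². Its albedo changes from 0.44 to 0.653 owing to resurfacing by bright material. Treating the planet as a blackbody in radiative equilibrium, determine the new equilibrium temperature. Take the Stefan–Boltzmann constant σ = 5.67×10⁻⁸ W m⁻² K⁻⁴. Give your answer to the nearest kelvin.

Irradiance scales as 1/d², so S = 1366 W m⁻² × (1/3.48)² = 112.8 W m⁻².
T₂ = [S(1−α₂)/(4σ)]^(1/4) = [112.8·0.347/(4σ)]^(1/4) = 114.6 K.

115 K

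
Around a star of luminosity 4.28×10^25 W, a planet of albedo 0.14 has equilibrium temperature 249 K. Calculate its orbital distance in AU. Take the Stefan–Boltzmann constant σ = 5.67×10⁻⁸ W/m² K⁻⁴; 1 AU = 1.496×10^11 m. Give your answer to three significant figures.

0.387 AU

The flux needed for this T is 4σT⁴/(1−0.14) = 1014 W/m².
Then d = [L/(4πS)]^(1/2) = 5.796×10^10 m, i.e. 0.3874 AU.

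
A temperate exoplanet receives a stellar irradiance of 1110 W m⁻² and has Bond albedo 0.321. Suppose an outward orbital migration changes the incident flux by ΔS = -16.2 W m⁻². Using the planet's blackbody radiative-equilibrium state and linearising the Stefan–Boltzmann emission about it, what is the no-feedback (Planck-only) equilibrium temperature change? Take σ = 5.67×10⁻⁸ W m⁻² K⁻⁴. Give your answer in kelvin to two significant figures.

Reference equilibrium: T_e = [S(1−α)/(4σ)]^(1/4) = 240.1 K.
Only a fraction (1−α) is absorbed and it's spread over 4πR², so ΔF = (1−α)ΔS/4 = -2.750 W m⁻².
The Planck feedback parameter is 4σT_e³ = 3.139 W m⁻²/K.
ΔT₀ = ΔF/λ_P = -2.750/3.139 = -0.876 K.

-0.88 K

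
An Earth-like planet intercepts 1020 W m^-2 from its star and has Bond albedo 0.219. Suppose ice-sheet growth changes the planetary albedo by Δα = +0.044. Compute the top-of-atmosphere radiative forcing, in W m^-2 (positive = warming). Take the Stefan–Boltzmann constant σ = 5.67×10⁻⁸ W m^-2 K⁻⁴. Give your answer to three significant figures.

The change in absorbed flux is Δ[S(1−α)/4] = −SΔα/4 = -11.22 W m^-2.

-11.2 W m^-2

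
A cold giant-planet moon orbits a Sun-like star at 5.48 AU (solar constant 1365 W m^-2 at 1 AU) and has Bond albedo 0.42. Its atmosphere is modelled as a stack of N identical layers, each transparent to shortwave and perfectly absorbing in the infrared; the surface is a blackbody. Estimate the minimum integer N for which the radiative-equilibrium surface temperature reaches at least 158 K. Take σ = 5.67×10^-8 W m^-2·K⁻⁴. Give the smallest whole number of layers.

Irradiance scales as 1/d², so S = 1365 W m^-2 × (1/5.48)² = 45.45 W m^-2.
Top-of-atmosphere balance: σT_e⁴ = S(1−α)/4 = 6.591 W m^-2 → T_e = 103.8 K.
Need (N+1)T_e⁴ ≥ T_s⁴, i.e. N+1 ≥ (158/103.8)⁴ = 5.361.
The minimum whole number is N = 5.

5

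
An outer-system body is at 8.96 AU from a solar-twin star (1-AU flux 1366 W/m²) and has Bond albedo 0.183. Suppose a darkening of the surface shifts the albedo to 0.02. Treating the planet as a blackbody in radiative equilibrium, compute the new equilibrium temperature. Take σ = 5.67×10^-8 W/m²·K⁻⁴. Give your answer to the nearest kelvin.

Flux at the orbit: S = 1366/(8.96)² = 17.02 W/m².
New equilibrium: T₂ = [(1−0.02)·17.02/(4σ)]^(1/4) = 92.60 K.

93 K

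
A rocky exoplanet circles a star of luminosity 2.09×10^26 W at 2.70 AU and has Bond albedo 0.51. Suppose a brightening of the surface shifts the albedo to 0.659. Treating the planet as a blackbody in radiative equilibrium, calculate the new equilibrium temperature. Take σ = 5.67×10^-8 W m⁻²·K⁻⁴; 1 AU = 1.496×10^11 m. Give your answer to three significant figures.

Orbital distance: d = 2.70 AU = 4.039×10^11 m.
S = L/(4πd²) = 101.9 W m⁻².
With the new albedo, S(1−α₂)/4 = 8.690 W m⁻², so T₂ = 111.3 K.

111 kelvin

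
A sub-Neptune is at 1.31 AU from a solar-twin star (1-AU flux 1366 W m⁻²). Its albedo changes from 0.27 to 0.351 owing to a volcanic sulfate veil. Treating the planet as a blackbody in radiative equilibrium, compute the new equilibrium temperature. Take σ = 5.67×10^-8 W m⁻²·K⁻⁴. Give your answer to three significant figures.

218 K

Flux at the orbit: S = 1366/(1.31)² = 796.0 W m⁻².
New equilibrium: T₂ = [(1−0.351)·796.0/(4σ)]^(1/4) = 218.5 K.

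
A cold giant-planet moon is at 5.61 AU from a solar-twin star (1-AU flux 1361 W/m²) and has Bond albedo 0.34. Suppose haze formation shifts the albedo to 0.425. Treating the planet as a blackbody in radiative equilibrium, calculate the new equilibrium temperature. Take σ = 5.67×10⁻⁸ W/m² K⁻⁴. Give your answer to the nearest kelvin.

102 K

By the inverse-square law, S = 1361/5.61² = 43.24 W/m².
With the new albedo, S(1−α₂)/4 = 6.216 W/m², so T₂ = 102.3 K.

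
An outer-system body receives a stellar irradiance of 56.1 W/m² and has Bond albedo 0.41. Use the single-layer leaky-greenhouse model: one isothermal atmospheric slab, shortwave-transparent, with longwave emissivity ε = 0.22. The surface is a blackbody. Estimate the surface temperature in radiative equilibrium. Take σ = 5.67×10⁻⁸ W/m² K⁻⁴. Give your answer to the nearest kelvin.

The planet radiates to space at T_e = [S(1−α)/(4σ)]^(1/4) = 109.9 K.
The surface balance (absorbed SW + ε·downward IR = σT_s⁴) with T_a⁴ = T_s⁴/2 reduces to T_s = T_e·[2/(2−ε)]^¼ = 113.2 K.

113 kelvin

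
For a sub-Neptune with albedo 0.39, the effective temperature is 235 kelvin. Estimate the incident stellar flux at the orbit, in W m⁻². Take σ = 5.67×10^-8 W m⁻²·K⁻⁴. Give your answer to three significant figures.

Invert the energy balance for S: S = 4σT⁴/(1−α).
The emitted flux is σT⁴ = 172.9 W m⁻².
So S = 4×172.9/(1−0.39) = 1134 W m⁻².

1130 W m⁻²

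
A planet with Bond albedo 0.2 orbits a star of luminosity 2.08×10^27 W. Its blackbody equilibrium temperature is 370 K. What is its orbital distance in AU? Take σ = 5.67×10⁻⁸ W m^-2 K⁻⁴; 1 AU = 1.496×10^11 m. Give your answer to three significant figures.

1.18 AU

The flux needed for this T is 4σT⁴/(1−0.2) = 5313 W m^-2.
Then d = [L/(4πS)]^(1/2) = 1.765×10^11 m, i.e. 1.180 AU.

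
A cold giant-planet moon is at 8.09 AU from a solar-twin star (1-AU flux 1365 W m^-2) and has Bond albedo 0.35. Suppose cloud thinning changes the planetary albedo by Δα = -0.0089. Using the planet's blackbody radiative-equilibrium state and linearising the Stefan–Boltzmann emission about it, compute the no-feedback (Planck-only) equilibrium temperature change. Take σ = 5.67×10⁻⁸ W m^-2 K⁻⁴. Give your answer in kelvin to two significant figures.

0.30 kelvin

Irradiance scales as 1/d², so S = 1365 W m^-2 × (1/8.09)² = 20.86 W m^-2.
Reference equilibrium: T_e = [S(1−α)/(4σ)]^(1/4) = 87.93 K.
TOA radiative forcing: ΔF = −S·Δα/4 = −20.86·(-0.0089)/4 = 0.04641 W m^-2.
The Planck feedback parameter is 4σT_e³ = 0.1542 W m^-2/K.
So ΔT₀ = 0.04641/0.1542 = 0.301 K.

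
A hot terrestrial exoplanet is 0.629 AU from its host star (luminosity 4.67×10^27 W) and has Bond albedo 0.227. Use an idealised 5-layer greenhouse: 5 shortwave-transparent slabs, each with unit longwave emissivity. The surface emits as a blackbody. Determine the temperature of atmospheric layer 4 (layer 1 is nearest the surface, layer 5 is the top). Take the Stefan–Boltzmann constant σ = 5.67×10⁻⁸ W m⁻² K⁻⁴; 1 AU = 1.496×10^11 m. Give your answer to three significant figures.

731 kelvin

Orbital distance: d = 0.629 AU = 9.410×10^10 m.
Spreading L over a sphere of radius d: S = 4.67×10^27/(4π·9.41×10^10²) = 41970 W m⁻².
The effective emission temperature is T_e = [S(1−α)/(4σ)]^¼ = 615.0 K.
Each opaque layer satisfies 2T_j⁴ = T_{j−1}⁴ + T_{j+1}⁴, giving T_k⁴ = (N+1−k)T_e⁴.
With k = 4: T_4 = (5+1−4)^¼·615.0 K = 731.4 K.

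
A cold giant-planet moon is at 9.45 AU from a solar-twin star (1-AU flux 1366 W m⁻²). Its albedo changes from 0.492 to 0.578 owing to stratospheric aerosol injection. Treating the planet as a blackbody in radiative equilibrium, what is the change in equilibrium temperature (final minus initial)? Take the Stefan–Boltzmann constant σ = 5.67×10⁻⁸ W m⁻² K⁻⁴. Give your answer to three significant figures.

-3.47 K

Flux at the orbit: S = 1366/(9.45)² = 15.30 W m⁻².
Initial: T₁ = [S(1−0.492)/(4σ)]^(1/4) = 76.51 K.
With α = 0.578, T₂ = 73.04 K.
ΔT = T₂ − T₁ = -3.467 K.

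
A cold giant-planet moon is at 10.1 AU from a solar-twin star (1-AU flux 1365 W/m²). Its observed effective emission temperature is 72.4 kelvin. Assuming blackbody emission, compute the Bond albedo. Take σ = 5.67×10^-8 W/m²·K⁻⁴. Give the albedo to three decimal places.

By the inverse-square law, S = 1365/10.1² = 13.38 W/m².
Rearranging the radiative balance, α = 1 − 4σT⁴/S.
4σT⁴ = 4·5.67×10⁻⁸·(72.4)⁴ = 6.232 W/m².
1−α = 6.232/13.38 = 0.4657, so α = 0.5343.

0.534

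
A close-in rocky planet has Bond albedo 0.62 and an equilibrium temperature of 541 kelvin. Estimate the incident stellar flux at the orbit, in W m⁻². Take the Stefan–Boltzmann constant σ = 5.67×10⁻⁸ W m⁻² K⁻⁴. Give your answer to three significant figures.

From S(1−α)/4 = σT⁴: S = 4σT⁴/(1−α).
σT⁴ = 5.67×10⁻⁸·(541)⁴ = 4857 W m⁻².
So S = 4×4857/(1−0.62) = 51130 W m⁻².

51100 W m⁻²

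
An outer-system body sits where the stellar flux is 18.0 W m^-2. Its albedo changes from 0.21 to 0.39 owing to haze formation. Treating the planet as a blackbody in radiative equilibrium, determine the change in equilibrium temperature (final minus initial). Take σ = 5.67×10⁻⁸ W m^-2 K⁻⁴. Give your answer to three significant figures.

Initial: T₁ = [S(1−0.21)/(4σ)]^(1/4) = 88.98 K.
After:  T₂ = [18.00·0.61/(4σ)]^(1/4) = 83.41 K.
ΔT = T₂ − T₁ = -5.570 K.

-5.57 K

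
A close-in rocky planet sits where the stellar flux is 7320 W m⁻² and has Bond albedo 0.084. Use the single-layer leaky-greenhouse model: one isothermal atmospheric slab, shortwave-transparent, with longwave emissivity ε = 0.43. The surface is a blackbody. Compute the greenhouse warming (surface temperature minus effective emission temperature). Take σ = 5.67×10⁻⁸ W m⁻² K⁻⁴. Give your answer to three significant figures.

The planet radiates to space at T_e = [S(1−α)/(4σ)]^(1/4) = 414.7 K.
Surface balance with a leaky layer gives σT_s⁴ = σT_e⁴·2/(2−ε), so T_s = T_e·[2/(2−0.43)]^(1/4) = 440.5 K.
T_s − T_e = 440.5 − 414.7 = 25.87 K.

25.9 kelvin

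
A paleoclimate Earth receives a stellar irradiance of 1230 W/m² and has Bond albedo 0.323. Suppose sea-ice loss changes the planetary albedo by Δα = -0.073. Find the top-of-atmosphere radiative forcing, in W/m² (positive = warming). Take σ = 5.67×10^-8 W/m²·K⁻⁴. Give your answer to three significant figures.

TOA radiative forcing: ΔF = −S·Δα/4 = −1230·(-0.073)/4 = 22.45 W/m².

22.4 W/m²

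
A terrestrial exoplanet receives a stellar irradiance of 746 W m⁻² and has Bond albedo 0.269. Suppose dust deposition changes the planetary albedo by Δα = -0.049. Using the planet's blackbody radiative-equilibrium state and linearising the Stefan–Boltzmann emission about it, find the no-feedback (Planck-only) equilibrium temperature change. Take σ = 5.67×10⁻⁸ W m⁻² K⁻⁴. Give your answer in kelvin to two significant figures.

3.7 kelvin

Reference equilibrium: T_e = [S(1−α)/(4σ)]^(1/4) = 221.4 K.
The change in absorbed flux is Δ[S(1−α)/4] = −SΔα/4 = 9.139 W m⁻².
The Planck feedback parameter is 4σT_e³ = 2.463 W m⁻²/K.
So ΔT₀ = 9.139/2.463 = 3.71 K.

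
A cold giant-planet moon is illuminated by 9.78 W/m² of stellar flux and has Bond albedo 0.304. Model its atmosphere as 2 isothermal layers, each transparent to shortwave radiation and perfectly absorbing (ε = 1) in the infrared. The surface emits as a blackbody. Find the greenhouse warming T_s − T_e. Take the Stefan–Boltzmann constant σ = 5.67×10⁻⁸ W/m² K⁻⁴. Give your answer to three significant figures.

OLR = S(1−α)/4 = 1.702 W/m²; the top layer radiates at T_e = 74.02 K.
Surface: T_s = (3)^¼·T_e = 97.41 K.
So the greenhouse effect raises the surface by 97.41 − 74.02 = 23.39 K.

23.4 K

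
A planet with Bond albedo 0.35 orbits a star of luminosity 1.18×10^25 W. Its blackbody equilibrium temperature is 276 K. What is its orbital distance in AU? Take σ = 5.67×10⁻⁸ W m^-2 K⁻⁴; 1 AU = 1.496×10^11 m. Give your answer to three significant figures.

0.144 AU

Required flux: S = 4σT⁴/(1−α) = 2025 W m^-2.
S = L/(4πd²) → d = √(L/4πS) = √(1.18×10^25/(4π·2025)) = 2.154×10^10 m = 0.1440 AU.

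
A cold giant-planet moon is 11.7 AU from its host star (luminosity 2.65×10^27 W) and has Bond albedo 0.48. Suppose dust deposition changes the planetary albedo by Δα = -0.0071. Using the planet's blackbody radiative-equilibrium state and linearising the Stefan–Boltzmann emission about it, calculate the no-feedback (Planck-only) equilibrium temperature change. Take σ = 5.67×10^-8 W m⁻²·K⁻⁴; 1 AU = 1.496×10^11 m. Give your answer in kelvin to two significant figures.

Orbital distance: d = 11.7 AU = 1.750×10^12 m.
Spreading L over a sphere of radius d: S = 2.65×10^27/(4π·1.75×10^12²) = 68.83 W m⁻².
The baseline emission temperature is T_e = 112.1 K.
ΔF = −(S/4)Δα = −(68.83/4)×(-0.0071) = 0.1222 W m⁻².
Linearising σT⁴ gives d(σT⁴)/dT = 4σT_e³ = 0.3193 W m⁻² per K.
ΔT₀ = ΔF/λ_P = 0.1222/0.3193 = 0.383 K.

0.38 K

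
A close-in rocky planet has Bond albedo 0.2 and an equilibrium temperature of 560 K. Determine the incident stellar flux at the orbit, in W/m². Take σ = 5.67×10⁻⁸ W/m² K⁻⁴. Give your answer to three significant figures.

27900 W/m²

Invert the energy balance for S: S = 4σT⁴/(1−α).
The emitted flux is σT⁴ = 5576 W/m².
So S = 4×5576/(1−0.2) = 27880 W/m².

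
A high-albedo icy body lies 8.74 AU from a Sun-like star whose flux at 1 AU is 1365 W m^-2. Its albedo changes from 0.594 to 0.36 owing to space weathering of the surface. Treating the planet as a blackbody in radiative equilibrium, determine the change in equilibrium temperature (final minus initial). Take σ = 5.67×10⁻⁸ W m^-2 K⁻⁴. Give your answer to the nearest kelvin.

Flux at the orbit: S = 1365/(8.74)² = 17.87 W m^-2.
With α = 0.594, T₁ = 75.21 K.
Final:   T₂ = [S(1−0.36)/(4σ)]^(1/4) = 84.27 K.
ΔT = T₂ − T₁ = 9.063 K.

9 kelvin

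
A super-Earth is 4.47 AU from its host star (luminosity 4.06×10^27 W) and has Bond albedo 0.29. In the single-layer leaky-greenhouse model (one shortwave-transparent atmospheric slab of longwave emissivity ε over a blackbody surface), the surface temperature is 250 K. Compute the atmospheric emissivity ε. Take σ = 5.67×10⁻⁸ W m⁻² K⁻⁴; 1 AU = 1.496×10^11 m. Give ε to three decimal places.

0.842

Orbital distance: d = 4.47 AU = 6.687×10^11 m.
Spreading L over a sphere of radius d: S = 4.06×10^27/(4π·6.69×10^11²) = 722.5 W m⁻².
TOA balance gives T_e = 218.1 K.
T_s⁴ = T_e⁴·2/(2−ε) → ε = 2 − 2(T_e/T_s)⁴ = 2 − 2·(218.1/250)⁴ = 0.8420.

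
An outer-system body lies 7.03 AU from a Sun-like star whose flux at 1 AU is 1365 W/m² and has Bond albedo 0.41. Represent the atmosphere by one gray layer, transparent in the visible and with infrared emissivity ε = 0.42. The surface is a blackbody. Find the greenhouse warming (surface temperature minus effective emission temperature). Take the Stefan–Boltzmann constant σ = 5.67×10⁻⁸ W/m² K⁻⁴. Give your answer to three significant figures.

By the inverse-square law, S = 1365/7.03² = 27.62 W/m².
At the top of the atmosphere, σT_e⁴ = S(1−α)/4 = 4.074 W/m², giving T_e = 92.07 K.
Surface balance with a leaky layer gives σT_s⁴ = σT_e⁴·2/(2−ε), so T_s = T_e·[2/(2−0.42)]^(1/4) = 97.66 K.
T_s − T_e = 97.66 − 92.07 = 5.589 K.

5.59 K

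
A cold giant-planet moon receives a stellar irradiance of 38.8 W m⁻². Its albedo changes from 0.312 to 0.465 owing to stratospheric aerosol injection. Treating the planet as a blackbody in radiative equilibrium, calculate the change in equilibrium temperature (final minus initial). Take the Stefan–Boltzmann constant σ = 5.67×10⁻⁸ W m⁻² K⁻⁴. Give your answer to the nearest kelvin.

-6 kelvin

Before: T₁ = [38.80·0.688/(4σ)]^(1/4) = 104.2 K.
With α = 0.465, T₂ = 97.81 K.
Change: 97.81 − 104.2 = -6.348 K.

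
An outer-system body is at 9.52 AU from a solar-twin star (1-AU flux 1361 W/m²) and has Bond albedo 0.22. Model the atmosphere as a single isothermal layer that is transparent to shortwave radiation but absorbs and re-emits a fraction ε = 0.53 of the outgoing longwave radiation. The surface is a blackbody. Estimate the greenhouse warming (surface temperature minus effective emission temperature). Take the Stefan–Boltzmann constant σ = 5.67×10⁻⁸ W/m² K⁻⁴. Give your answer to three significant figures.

6.78 kelvin

By the inverse-square law, S = 1361/9.52² = 15.02 W/m².
Effective emission temperature (TOA balance): σT_e⁴ = S(1−α)/4 = 2.928 W/m² → T_e = 84.77 K.
The surface balance (absorbed SW + ε·downward IR = σT_s⁴) with T_a⁴ = T_s⁴/2 reduces to T_s = T_e·[2/(2−ε)]^¼ = 91.56 K.
The atmosphere warms the surface by 6.783 K.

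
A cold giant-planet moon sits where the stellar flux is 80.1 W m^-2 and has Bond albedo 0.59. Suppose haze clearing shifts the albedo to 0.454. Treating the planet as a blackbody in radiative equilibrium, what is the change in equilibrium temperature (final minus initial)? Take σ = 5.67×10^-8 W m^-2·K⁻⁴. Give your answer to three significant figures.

8.14 K

Before: T₁ = [80.10·0.41/(4σ)]^(1/4) = 109.7 K.
With α = 0.454, T₂ = 117.8 K.
Change: 117.8 − 109.7 = 8.144 K.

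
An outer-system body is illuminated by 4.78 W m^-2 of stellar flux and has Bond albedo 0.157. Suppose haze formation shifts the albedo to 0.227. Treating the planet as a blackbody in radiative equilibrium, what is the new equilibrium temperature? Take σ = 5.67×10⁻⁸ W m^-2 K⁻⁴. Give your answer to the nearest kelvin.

64 kelvin

With the new albedo, S(1−α₂)/4 = 0.9237 W m^-2, so T₂ = 63.53 K.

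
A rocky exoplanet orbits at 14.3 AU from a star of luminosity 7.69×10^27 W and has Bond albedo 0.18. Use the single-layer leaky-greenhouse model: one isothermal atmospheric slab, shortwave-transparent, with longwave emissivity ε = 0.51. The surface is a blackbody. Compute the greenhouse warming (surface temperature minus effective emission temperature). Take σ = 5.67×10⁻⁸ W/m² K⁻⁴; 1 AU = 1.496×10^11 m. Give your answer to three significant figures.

Orbital distance: d = 14.3 AU = 2.139×10^12 m.
Spreading L over a sphere of radius d: S = 7.69×10^27/(4π·2.14×10^12²) = 133.7 W/m².
Effective emission temperature (TOA balance): σT_e⁴ = S(1−α)/4 = 27.41 W/m² → T_e = 148.3 K.
Surface balance with a leaky layer gives σT_s⁴ = σT_e⁴·2/(2−ε), so T_s = T_e·[2/(2−0.51)]^(1/4) = 159.6 K.
The atmosphere warms the surface by 11.32 K.

11.3 K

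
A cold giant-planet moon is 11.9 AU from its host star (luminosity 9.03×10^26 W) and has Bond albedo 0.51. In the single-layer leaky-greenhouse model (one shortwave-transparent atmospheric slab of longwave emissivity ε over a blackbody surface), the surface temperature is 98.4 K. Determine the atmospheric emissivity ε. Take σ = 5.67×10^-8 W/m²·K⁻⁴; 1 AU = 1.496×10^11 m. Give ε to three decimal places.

0.955

Orbital distance: d = 11.9 AU = 1.780×10^12 m.
S = L/(4πd²) = 22.67 W/m².
First, T_e = [22.67·(1−0.51)/(4σ)]^(1/4) = 83.66 K.
T_s⁴ = T_e⁴·2/(2−ε) → ε = 2 − 2(T_e/T_s)⁴ = 2 − 2·(83.66/98.4)⁴ = 0.9550.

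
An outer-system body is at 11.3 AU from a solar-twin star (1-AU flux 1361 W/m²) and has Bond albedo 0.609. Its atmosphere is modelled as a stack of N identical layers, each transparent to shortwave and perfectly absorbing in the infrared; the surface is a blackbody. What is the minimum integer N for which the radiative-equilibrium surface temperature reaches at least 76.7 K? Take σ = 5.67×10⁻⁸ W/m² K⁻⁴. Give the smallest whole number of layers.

1

Flux at the orbit: S = 1361/(11.3)² = 10.66 W/m².
Top-of-atmosphere balance: σT_e⁴ = S(1−α)/4 = 1.042 W/m² → T_e = 65.47 K.
Need (N+1)T_e⁴ ≥ T_s⁴, i.e. N+1 ≥ (76.7/65.47)⁴ = 1.883.
So N ≥ 0.883; the smallest integer is N = 1.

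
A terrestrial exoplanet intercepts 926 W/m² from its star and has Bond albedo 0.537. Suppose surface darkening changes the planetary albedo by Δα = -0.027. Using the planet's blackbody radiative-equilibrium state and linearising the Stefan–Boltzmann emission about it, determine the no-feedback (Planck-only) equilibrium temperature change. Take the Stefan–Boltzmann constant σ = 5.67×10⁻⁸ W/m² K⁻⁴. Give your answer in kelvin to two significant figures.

Unperturbed T_e = [926.0·(1−0.537)/(4σ)]^¼ = 208.5 K.
TOA radiative forcing: ΔF = −S·Δα/4 = −926.0·(-0.027)/4 = 6.250 W/m².
The Planck feedback parameter is 4σT_e³ = 2.056 W/m²/K.
ΔT₀ = ΔF/λ_P = 6.250/2.056 = 3.04 K.

3.0 K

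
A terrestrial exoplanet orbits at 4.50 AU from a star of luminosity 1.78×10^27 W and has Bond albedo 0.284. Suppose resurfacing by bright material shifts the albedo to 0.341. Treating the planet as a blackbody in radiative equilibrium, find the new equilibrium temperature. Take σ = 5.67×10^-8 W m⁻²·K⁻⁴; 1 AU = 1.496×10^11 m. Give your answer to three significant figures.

d = 4.50 × 1.496×10^11 m = 6.732×10^11 m.
Spreading L over a sphere of radius d: S = 1.78×10^27/(4π·6.73×10^11²) = 312.6 W m⁻².
New equilibrium: T₂ = [(1−0.341)·312.6/(4σ)]^(1/4) = 173.6 K.

174 K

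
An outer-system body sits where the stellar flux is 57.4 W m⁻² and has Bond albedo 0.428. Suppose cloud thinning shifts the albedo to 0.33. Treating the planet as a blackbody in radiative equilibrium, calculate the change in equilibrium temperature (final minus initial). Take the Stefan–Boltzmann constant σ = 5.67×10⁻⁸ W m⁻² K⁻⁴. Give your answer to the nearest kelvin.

4 K

Before: T₁ = [57.40·0.572/(4σ)]^(1/4) = 109.7 K.
Final:   T₂ = [S(1−0.33)/(4σ)]^(1/4) = 114.1 K.
ΔT = T₂ − T₁ = 4.423 K.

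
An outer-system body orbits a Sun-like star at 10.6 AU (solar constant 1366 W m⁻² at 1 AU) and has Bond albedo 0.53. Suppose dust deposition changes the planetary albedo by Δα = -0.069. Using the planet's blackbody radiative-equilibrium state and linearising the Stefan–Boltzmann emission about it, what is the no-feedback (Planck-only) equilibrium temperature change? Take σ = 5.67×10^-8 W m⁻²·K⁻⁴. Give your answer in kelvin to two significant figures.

2.6 kelvin

Flux at the orbit: S = 1366/(10.6)² = 12.16 W m⁻².
Reference equilibrium: T_e = [S(1−α)/(4σ)]^(1/4) = 70.85 K.
TOA radiative forcing: ΔF = −S·Δα/4 = −12.16·(-0.069)/4 = 0.2097 W m⁻².
Planck response: λ_P = 4σT_e³ = 4·5.67×10⁻⁸·(70.85)³ = 0.08065 W m⁻²/K.
ΔT₀ = ΔF/λ_P = 0.2097/0.08065 = 2.60 K.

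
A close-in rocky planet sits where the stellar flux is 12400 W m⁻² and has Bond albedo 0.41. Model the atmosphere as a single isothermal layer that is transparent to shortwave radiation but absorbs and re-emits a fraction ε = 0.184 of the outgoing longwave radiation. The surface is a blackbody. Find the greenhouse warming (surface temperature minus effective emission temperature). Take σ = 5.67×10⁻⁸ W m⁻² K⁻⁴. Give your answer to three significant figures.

10.3 kelvin

The planet radiates to space at T_e = [S(1−α)/(4σ)]^(1/4) = 423.8 K.
The surface balance (absorbed SW + ε·downward IR = σT_s⁴) with T_a⁴ = T_s⁴/2 reduces to T_s = T_e·[2/(2−ε)]^¼ = 434.1 K.
Greenhouse warming: T_s − T_e = 10.35 K.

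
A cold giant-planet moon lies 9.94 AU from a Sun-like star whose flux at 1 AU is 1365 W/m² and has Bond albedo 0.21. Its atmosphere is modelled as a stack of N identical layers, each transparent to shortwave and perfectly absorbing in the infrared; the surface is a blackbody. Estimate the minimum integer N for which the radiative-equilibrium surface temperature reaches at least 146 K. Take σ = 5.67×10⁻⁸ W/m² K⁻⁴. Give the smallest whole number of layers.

9

Flux at the orbit: S = 1365/(9.94)² = 13.82 W/m².
Top-of-atmosphere balance: σT_e⁴ = S(1−α)/4 = 2.729 W/m² → T_e = 83.29 K.
Need (N+1)T_e⁴ ≥ T_s⁴, i.e. N+1 ≥ (146/83.29)⁴ = 9.442.
Rounding up, N = 9.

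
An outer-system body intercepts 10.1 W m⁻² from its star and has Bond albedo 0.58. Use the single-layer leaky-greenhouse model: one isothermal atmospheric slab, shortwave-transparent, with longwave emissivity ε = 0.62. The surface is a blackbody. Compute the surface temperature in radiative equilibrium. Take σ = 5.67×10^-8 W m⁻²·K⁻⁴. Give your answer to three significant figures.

72.2 kelvin

The planet radiates to space at T_e = [S(1−α)/(4σ)]^(1/4) = 65.76 K.
Surface balance with a leaky layer gives σT_s⁴ = σT_e⁴·2/(2−ε), so T_s = T_e·[2/(2−0.62)]^(1/4) = 72.16 K.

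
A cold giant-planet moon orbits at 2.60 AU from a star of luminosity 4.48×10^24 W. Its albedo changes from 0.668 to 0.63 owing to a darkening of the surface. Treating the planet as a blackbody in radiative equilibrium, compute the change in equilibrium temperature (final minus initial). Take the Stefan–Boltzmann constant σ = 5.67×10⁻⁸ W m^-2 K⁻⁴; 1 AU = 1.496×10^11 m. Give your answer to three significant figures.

Orbital distance: d = 2.60 AU = 3.890×10^11 m.
S = L/(4πd²) = 2.356 W m^-2.
Before: T₁ = [2.356·0.332/(4σ)]^(1/4) = 43.10 K.
With α = 0.63, T₂ = 44.28 K.
ΔT = T₂ − T₁ = 1.184 K.

1.18 kelvin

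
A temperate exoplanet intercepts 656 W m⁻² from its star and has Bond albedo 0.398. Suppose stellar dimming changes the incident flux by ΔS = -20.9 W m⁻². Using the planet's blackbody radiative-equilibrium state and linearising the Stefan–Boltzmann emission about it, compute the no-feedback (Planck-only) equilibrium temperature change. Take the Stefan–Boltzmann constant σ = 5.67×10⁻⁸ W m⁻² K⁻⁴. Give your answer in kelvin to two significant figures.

Unperturbed T_e = [656.0·(1−0.398)/(4σ)]^¼ = 204.3 K.
TOA radiative forcing: ΔF = (1−α)ΔS/4 = 0.602·(-20.9)/4 = -3.145 W m⁻².
The Planck feedback parameter is 4σT_e³ = 1.933 W m⁻²/K.
Hence the no-feedback warming is ΔF/(4σT_e³) = -1.63 K.

-1.6 K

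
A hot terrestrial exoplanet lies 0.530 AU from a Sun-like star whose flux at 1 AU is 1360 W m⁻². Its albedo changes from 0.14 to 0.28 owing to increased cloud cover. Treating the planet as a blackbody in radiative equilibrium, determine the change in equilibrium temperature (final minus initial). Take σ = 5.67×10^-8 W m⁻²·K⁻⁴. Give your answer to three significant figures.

-16.0 K

Irradiance scales as 1/d², so S = 1360 W m⁻² × (1/0.530)² = 4842 W m⁻².
With α = 0.14, T₁ = 368.1 K.
With α = 0.28, T₂ = 352.1 K.
ΔT = T₂ − T₁ = -15.99 K.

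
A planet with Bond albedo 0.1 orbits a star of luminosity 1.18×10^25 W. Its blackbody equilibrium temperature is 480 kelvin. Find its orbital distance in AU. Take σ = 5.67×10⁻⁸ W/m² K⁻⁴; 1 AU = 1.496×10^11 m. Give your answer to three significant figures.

0.0560 AU

Energy balance gives S = 4σT⁴/(1−α) = 13380 W/m².
Then d = [L/(4πS)]^(1/2) = 8.378×10^9 m, i.e. 0.05600 AU.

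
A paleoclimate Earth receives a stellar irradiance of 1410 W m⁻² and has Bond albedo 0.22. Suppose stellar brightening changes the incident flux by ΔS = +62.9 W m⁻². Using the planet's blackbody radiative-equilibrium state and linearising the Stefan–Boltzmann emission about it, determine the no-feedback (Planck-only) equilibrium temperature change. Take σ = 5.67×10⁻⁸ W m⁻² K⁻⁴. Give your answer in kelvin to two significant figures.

The baseline emission temperature is T_e = 263.9 K.
Only a fraction (1−α) is absorbed and it's spread over 4πR², so ΔF = (1−α)ΔS/4 = 12.27 W m⁻².
Linearising σT⁴ gives d(σT⁴)/dT = 4σT_e³ = 4.168 W m⁻² per K.
So ΔT₀ = 12.27/4.168 = 2.94 K.

2.9 K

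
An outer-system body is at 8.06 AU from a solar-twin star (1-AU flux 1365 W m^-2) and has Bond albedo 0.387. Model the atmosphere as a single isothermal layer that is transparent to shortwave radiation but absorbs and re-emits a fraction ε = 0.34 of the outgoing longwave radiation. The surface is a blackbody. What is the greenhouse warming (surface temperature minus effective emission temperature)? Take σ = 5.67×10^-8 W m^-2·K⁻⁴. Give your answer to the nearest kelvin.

4 K

Flux at the orbit: S = 1365/(8.06)² = 21.01 W m^-2.
Effective emission temperature (TOA balance): σT_e⁴ = S(1−α)/4 = 3.220 W m^-2 → T_e = 86.81 K.
For a single slab of emissivity ε, T_s⁴ = 2T_e⁴/(2−ε); thus T_s = 86.81·(1.205)^(1/4) = 90.95 K.
T_s − T_e = 90.95 − 86.81 = 4.139 K.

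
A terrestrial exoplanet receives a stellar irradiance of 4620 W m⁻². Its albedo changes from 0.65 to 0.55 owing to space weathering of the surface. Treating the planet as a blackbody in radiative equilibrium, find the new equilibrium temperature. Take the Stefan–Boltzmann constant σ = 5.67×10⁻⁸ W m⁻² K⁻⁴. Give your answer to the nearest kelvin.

New equilibrium: T₂ = [(1−0.55)·4620/(4σ)]^(1/4) = 309.4 K.

309 K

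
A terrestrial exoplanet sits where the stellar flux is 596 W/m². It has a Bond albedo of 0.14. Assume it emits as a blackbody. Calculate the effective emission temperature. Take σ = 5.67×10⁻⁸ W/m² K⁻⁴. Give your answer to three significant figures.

218 K

Absorbed flux (global mean): S(1−α)/4 = 596.0·0.86/4 = 128.1 W/m².
In equilibrium σT⁴ equals this, so T = 218.0 K.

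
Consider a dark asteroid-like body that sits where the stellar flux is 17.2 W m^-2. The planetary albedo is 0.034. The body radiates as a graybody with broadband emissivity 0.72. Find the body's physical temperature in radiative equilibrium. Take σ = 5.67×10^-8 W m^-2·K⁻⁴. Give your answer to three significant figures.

Absorbed flux (global mean): S(1−α)/4 = 17.20·0.966/4 = 4.154 W m^-2.
Equating to εσT⁴ with ε = 0.72: T = (4.154/0.72σ)^(1/4) = 100.4 K.

100 K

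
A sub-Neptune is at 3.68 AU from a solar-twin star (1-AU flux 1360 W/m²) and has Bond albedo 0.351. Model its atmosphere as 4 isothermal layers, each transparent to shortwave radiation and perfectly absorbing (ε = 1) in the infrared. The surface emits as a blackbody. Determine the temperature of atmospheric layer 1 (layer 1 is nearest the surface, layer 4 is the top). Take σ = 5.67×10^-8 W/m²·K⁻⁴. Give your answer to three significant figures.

184 kelvin

By the inverse-square law, S = 1360/3.68² = 100.4 W/m².
OLR = S(1−α)/4 = 16.29 W/m²; the top layer radiates at T_e = 130.2 K.
The net upward flux σT_e⁴ is constant between every pair of levels, so T_k⁴ = (N+1−k)T_e⁴.
With k = 1: T_1 = (4+1−1)^¼·130.2 K = 184.1 K.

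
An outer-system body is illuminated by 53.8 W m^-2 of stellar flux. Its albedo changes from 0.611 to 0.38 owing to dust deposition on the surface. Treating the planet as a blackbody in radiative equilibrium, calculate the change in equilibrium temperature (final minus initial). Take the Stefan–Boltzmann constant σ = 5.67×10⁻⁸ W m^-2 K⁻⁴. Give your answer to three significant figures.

12.1 K

Before: T₁ = [53.80·0.389/(4σ)]^(1/4) = 98.01 K.
Final:   T₂ = [S(1−0.38)/(4σ)]^(1/4) = 110.1 K.
ΔT = T₂ − T₁ = 12.11 K.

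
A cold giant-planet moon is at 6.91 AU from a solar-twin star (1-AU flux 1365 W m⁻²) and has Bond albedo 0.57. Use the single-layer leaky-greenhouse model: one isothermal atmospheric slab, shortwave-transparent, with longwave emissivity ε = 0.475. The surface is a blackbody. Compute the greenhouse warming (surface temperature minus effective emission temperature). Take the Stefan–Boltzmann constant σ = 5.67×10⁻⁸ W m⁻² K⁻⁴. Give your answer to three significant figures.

6.02 K

Irradiance scales as 1/d², so S = 1365 W m⁻² × (1/6.91)² = 28.59 W m⁻².
The planet radiates to space at T_e = [S(1−α)/(4σ)]^(1/4) = 85.80 K.
For a single slab of emissivity ε, T_s⁴ = 2T_e⁴/(2−ε); thus T_s = 85.80·(1.311)^(1/4) = 91.82 K.
T_s − T_e = 91.82 − 85.80 = 6.018 K.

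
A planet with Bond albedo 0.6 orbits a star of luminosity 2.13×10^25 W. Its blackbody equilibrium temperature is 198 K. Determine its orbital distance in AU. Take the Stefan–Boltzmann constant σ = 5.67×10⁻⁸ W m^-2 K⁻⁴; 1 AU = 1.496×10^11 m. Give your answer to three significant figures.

Required flux: S = 4σT⁴/(1−α) = 871.5 W m^-2.
S = L/(4πd²) → d = √(L/4πS) = √(2.13×10^25/(4π·871.5)) = 4.410×10^10 m = 0.2948 AU.

0.295 AU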